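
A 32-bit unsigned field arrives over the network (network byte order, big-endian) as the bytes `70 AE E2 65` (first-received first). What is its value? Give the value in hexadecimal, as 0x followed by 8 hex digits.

Big-endian: lowest address holds the most-significant byte.
The bytes are already most-significant first: 0x70AEE265.

0x70AEE265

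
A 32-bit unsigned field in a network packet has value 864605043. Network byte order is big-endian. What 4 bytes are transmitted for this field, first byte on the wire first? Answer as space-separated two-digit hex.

864605043 in hexadecimal, padded to 32 bits, is 0x3388D373.
Split into bytes (most-significant first): 33 88 D3 73.
Big-endian stores the most-significant byte at the lowest address.
So the memory order matches the most-significant-first order: 33 88 D3 73.

33 88 D3 73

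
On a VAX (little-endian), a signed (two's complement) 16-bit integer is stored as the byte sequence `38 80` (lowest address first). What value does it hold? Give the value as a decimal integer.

Little-endian stores the least-significant byte at the lowest address.
Reassemble most-significant byte first: 80 38 → 0x8038.
Top bit is set, so as a signed 16-bit value this is 0x8038 − 2^16 = -32712.

-32712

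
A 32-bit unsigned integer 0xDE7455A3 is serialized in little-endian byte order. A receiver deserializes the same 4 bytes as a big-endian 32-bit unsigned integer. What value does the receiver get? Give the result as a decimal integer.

Stored little-endian, the bytes at ascending addresses are A3 55 74 DE.
Read back as big-endian, the last byte is least significant, giving 0xA35574DE.
0xA35574DE = 2740286686.

2740286686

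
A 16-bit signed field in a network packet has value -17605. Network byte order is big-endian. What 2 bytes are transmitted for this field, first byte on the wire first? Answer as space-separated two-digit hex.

BB 3B

Two's complement of -17605 in 16 bits: 17605 = 0x44C5; invert → 0xBB3A; add 1 → 0xBB3B.
Split into bytes (most-significant first): BB 3B.
Big-endian stores the most-significant byte at the lowest address.
So the memory order matches the most-significant-first order: BB 3B.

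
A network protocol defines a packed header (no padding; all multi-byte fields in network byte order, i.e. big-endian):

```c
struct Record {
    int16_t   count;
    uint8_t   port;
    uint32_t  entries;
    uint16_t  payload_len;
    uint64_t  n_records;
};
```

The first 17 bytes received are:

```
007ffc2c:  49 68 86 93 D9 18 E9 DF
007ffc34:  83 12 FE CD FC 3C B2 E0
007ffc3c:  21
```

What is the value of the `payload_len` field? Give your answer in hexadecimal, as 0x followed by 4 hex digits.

0xDF83

`payload_len` follows `count` (2 B), `port` (1 B), `entries` (4 B), so it starts at offset 2 + 1 + 4 = 7 and occupies 2 bytes.
Bytes at offsets 7..8: DF 83.
Big-endian: lowest address holds the most-significant byte.
The bytes are already most-significant first: 0xDF83.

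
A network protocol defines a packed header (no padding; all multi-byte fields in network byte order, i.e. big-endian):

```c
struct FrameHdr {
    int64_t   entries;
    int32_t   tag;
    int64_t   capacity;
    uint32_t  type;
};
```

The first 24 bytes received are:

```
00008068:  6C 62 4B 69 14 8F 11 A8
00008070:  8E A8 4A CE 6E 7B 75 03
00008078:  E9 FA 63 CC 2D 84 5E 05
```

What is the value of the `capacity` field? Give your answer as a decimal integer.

`capacity` follows `entries` (8 B), `tag` (4 B), so it starts at offset 8 + 4 = 12 and occupies 8 bytes.
Bytes at offsets 12..19: 6E 7B 75 03 E9 FA 63 CC.
In big-endian order the high byte comes first in memory.
The bytes are already most-significant first: 0x6E7B7503E9FA63CC.
0x6E7B7503E9FA63CC = 7961085425978336204.

7961085425978336204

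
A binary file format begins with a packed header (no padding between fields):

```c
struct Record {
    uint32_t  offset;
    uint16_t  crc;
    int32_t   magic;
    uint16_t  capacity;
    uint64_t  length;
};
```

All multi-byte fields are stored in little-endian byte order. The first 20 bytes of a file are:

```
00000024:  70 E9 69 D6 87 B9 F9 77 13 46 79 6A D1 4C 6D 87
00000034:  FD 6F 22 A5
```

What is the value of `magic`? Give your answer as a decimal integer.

1175681017

`magic` follows `offset` (4 B), `crc` (2 B), so it starts at offset 4 + 2 = 6 and occupies 4 bytes.
Bytes at offsets 6..9: F9 77 13 46.
Little-endian: lowest address holds the least-significant byte.
Reassemble most-significant byte first: 46 13 77 F9 → 0x461377F9.
0x461377F9 = 1175681017.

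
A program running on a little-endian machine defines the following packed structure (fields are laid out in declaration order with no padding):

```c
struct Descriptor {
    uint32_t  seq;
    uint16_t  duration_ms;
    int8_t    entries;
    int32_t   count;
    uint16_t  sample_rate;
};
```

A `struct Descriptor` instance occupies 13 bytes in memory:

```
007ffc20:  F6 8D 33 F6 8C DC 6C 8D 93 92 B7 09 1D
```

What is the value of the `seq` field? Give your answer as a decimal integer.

`seq` is the first field, at byte offset 0, occupying 4 bytes.
Bytes at offsets 0..3: F6 8D 33 F6.
Little-endian stores the least-significant byte at the lowest address.
Reassemble most-significant byte first: F6 33 8D F6 → 0xF6338DF6.
0xF6338DF6 = 4130573814.

4130573814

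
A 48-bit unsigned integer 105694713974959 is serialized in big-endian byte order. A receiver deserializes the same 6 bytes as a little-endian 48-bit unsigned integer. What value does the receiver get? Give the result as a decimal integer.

105694713974959 in 48-bit hexadecimal is 0x6020F7E190AF.
Stored big-endian, the bytes at ascending addresses are 60 20 F7 E1 90 AF.
Read back as little-endian, the first byte is least significant, giving 0xAF90E1F72060.
0xAF90E1F72060 = 193036801220704.

193036801220704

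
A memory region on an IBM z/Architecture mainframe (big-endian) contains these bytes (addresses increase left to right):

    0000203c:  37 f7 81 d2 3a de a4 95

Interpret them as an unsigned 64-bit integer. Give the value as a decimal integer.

4032834731264353429

Big-endian: lowest address holds the most-significant byte.
The bytes are already most-significant first: 0x37F781D23ADEA495.
0x37F781D23ADEA495 = 4032834731264353429.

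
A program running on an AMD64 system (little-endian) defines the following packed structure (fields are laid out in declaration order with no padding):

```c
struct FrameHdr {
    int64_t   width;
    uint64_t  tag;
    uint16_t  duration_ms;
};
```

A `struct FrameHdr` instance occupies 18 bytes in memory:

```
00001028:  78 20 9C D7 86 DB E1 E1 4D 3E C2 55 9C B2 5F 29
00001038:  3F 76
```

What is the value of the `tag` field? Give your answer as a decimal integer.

`tag` follows `width` (8 bytes), so it starts at byte offset 8 and occupies 8 bytes.
Bytes at offsets 8..15: 4D 3E C2 55 9C B2 5F 29.
Little-endian stores the least-significant byte at the lowest address.
Reassemble most-significant byte first: 29 5F B2 9C 55 C2 3E 4D → 0x295FB29C55C23E4D.
0x295FB29C55C23E4D = 2981297862865993293.

2981297862865993293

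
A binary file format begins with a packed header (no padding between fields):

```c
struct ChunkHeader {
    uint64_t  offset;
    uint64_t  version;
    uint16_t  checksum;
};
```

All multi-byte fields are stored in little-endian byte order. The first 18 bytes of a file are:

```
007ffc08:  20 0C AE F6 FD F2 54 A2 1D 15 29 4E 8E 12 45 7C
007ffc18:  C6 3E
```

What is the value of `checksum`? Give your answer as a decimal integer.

16070

`checksum` follows `offset` (8 B), `version` (8 B), so it starts at offset 8 + 8 = 16 and occupies 2 bytes.
Bytes at offsets 16..17: C6 3E.
Little-endian: lowest address holds the least-significant byte.
Reassemble most-significant byte first: 3E C6 → 0x3EC6.
0x3EC6 = 16070.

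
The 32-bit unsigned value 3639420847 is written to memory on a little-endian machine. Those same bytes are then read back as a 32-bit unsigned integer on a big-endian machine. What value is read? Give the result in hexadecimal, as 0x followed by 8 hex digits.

0xAF27EDD8

3639420847 in 32-bit hexadecimal is 0xD8ED27AF.
Stored little-endian, the bytes at ascending addresses are AF 27 ED D8.
Read back as big-endian, the last byte is least significant, giving 0xAF27EDD8.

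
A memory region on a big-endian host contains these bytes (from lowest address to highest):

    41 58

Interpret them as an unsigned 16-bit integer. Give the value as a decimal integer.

In big-endian order the high byte comes first in memory.
The bytes are already most-significant first: 0x4158.
0x4158 = 16728.

16728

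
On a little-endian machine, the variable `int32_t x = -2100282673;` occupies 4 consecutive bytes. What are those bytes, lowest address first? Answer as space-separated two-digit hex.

CF 3A D0 82

Two's complement of -2100282673 in 32 bits: 2100282673 = 0x7D2FC531; invert → 0x82D03ACE; add 1 → 0x82D03ACF.
Split into bytes (most-significant first): 82 D0 3A CF.
In little-endian order the low byte comes first in memory.
So at ascending addresses the bytes are CF 3A D0 82.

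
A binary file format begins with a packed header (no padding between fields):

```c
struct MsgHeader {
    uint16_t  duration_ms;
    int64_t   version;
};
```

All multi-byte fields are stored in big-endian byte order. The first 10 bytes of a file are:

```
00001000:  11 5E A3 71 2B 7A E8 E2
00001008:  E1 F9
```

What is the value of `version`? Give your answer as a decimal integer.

`version` follows `duration_ms` (2 bytes), so it starts at byte offset 2 and occupies 8 bytes.
Bytes at offsets 2..9: A3 71 2B 7A E8 E2 E1 F9.
Big-endian stores the most-significant byte at the lowest address.
The bytes are already most-significant first: 0xA3712B7AE8E2E1F9.
Top bit is set, so as a signed 64-bit value this is 0xA3712B7AE8E2E1F9 − 2^64 = -6669501766265806343.

-6669501766265806343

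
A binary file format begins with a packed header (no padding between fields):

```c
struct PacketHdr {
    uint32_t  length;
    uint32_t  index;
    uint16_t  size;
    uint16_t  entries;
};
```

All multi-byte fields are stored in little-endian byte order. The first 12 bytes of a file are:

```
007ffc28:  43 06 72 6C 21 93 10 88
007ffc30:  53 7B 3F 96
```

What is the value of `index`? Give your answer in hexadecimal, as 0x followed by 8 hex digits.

0x88109321

`index` follows `length` (4 bytes), so it starts at byte offset 4 and occupies 4 bytes.
Bytes at offsets 4..7: 21 93 10 88.
Little-endian stores the least-significant byte at the lowest address.
Reassemble most-significant byte first: 88 10 93 21 → 0x88109321.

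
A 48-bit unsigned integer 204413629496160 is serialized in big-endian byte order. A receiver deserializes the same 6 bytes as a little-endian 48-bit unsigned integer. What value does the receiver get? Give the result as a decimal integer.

204413629496160 in 48-bit hexadecimal is 0xB9E9C1C5FB60.
Stored big-endian, the bytes at ascending addresses are B9 E9 C1 C5 FB 60.
Read back as little-endian, the first byte is least significant, giving 0x60FBC5C1E9B9.
0x60FBC5C1E9B9 = 106634470877625.

106634470877625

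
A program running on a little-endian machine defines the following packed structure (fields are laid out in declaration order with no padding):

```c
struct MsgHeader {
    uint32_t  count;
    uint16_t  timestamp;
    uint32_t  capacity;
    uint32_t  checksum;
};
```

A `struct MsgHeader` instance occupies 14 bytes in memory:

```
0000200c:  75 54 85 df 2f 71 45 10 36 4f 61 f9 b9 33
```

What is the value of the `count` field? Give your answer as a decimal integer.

`count` is the first field, at byte offset 0, occupying 4 bytes.
Bytes at offsets 0..3: 75 54 85 DF.
Little-endian: lowest address holds the least-significant byte.
Reassemble most-significant byte first: DF 85 54 75 → 0xDF855475.
0xDF855475 = 3750057077.

3750057077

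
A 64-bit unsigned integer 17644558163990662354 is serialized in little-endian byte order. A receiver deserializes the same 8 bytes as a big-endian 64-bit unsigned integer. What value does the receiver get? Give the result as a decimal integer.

15189622635849899764

17644558163990662354 in 64-bit hexadecimal is 0xF4DE102A4F61CCD2.
Stored little-endian, the bytes at ascending addresses are D2 CC 61 4F 2A 10 DE F4.
Read back as big-endian, the last byte is least significant, giving 0xD2CC614F2A10DEF4.
0xD2CC614F2A10DEF4 = 15189622635849899764.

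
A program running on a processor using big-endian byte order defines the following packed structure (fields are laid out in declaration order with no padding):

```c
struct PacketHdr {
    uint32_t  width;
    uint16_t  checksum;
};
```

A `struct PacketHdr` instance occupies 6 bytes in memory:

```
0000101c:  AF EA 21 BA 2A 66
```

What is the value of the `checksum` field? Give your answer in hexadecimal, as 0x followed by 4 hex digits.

`checksum` follows `width` (4 bytes), so it starts at byte offset 4 and occupies 2 bytes.
Bytes at offsets 4..5: 2A 66.
In big-endian order the high byte comes first in memory.
The bytes are already most-significant first: 0x2A66.

0x2A66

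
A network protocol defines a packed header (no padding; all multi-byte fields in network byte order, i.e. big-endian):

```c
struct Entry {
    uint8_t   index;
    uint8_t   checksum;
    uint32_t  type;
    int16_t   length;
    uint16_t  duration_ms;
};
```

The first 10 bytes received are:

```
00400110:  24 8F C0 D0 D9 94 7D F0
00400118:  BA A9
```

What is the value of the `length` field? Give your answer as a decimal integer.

32240

`length` follows `index` (1 B), `checksum` (1 B), `type` (4 B), so it starts at offset 1 + 1 + 4 = 6 and occupies 2 bytes.
Bytes at offsets 6..7: 7D F0.
Big-endian: lowest address holds the most-significant byte.
The bytes are already most-significant first: 0x7DF0.
0x7DF0 = 32240.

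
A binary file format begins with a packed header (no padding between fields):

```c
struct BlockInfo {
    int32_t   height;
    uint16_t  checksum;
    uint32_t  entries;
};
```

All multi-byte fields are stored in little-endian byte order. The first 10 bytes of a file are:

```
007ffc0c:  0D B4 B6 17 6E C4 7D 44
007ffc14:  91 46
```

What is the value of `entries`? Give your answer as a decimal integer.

`entries` follows `height` (4 B), `checksum` (2 B), so it starts at offset 4 + 2 = 6 and occupies 4 bytes.
Bytes at offsets 6..9: 7D 44 91 46.
Little-endian stores the least-significant byte at the lowest address.
Reassemble most-significant byte first: 46 91 44 7D → 0x4691447D.
0x4691447D = 1183925373.

1183925373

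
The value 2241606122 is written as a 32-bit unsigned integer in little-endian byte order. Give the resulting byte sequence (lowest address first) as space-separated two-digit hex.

EA 31 9C 85

2241606122 in hexadecimal, padded to 32 bits, is 0x859C31EA.
Split into bytes (most-significant first): 85 9C 31 EA.
In little-endian order the low byte comes first in memory.
So at ascending addresses the bytes are EA 31 9C 85.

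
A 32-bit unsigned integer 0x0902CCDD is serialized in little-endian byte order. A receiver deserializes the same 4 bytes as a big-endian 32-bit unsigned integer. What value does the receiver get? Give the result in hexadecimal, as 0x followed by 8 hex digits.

0xDDCC0209

Stored little-endian, the bytes at ascending addresses are DD CC 02 09.
Read back as big-endian, the last byte is least significant, giving 0xDDCC0209.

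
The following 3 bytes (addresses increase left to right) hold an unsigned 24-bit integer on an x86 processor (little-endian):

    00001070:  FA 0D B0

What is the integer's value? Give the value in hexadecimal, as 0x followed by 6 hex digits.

Little-endian stores the least-significant byte at the lowest address.
Reassemble most-significant byte first: B0 0D FA → 0xB00DFA.

0xB00DFA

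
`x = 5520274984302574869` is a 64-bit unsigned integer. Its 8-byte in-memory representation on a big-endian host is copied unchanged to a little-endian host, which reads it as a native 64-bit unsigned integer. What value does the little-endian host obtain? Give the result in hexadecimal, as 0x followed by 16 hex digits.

0x157DD4BDD9F49B4C

5520274984302574869 in 64-bit hexadecimal is 0x4C9BF4D9BDD47D15.
Stored big-endian, the bytes at ascending addresses are 4C 9B F4 D9 BD D4 7D 15.
Read back as little-endian, the first byte is least significant, giving 0x157DD4BDD9F49B4C.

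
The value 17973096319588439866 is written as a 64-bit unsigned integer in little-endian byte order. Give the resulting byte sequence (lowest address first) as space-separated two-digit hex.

3A 17 F3 8A E0 43 6D F9

17973096319588439866 in hexadecimal, padded to 64 bits, is 0xF96D43E08AF3173A.
Split into bytes (most-significant first): F9 6D 43 E0 8A F3 17 3A.
Little-endian: lowest address holds the least-significant byte.
So at ascending addresses the bytes are 3A 17 F3 8A E0 43 6D F9.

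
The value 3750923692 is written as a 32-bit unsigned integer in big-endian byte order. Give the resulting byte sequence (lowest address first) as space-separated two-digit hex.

3750923692 in hexadecimal, padded to 32 bits, is 0xDF928DAC.
Split into bytes (most-significant first): DF 92 8D AC.
Big-endian stores the most-significant byte at the lowest address.
So the memory order matches the most-significant-first order: DF 92 8D AC.

DF 92 8D AC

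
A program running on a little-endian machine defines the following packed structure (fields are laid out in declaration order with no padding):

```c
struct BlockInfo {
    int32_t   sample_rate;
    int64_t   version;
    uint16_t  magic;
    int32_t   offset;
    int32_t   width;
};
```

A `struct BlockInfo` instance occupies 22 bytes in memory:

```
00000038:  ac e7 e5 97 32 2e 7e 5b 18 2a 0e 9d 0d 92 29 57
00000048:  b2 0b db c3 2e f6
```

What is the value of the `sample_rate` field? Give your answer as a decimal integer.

-1746540628

`sample_rate` is the first field, at byte offset 0, occupying 4 bytes.
Bytes at offsets 0..3: AC E7 E5 97.
Little-endian stores the least-significant byte at the lowest address.
Reassemble most-significant byte first: 97 E5 E7 AC → 0x97E5E7AC.
Top bit is set, so as a signed 32-bit value this is 0x97E5E7AC − 2^32 = -1746540628.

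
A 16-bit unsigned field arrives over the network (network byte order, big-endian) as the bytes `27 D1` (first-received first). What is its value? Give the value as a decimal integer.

In big-endian order the high byte comes first in memory.
The bytes are already most-significant first: 0x27D1.
0x27D1 = 10193.

10193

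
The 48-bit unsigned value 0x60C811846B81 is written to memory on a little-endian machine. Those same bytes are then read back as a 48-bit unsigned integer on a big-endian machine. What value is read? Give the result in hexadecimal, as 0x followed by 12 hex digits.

Stored little-endian, the bytes at ascending addresses are 81 6B 84 11 C8 60.
Read back as big-endian, the last byte is least significant, giving 0x816B8411C860.

0x816B8411C860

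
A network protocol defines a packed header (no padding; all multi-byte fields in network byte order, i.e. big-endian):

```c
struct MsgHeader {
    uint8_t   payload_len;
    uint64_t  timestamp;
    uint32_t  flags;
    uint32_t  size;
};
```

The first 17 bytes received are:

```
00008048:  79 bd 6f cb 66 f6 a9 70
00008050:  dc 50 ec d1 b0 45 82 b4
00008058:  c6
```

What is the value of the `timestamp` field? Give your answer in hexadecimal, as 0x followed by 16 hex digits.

0xBD6FCB66F6A970DC

`timestamp` follows `payload_len` (1 byte), so it starts at byte offset 1 and occupies 8 bytes.
Bytes at offsets 1..8: BD 6F CB 66 F6 A9 70 DC.
Big-endian stores the most-significant byte at the lowest address.
The bytes are already most-significant first: 0xBD6FCB66F6A970DC.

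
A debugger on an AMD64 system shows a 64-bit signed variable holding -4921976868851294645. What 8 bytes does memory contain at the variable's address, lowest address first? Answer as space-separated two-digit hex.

Two's complement of -4921976868851294645 in 64 bits: 4921976868851294645 = 0x444E5FE26C9221B5; invert → 0xBBB1A01D936DDE4A; add 1 → 0xBBB1A01D936DDE4B.
Split into bytes (most-significant first): BB B1 A0 1D 93 6D DE 4B.
In little-endian order the low byte comes first in memory.
So at ascending addresses the bytes are 4B DE 6D 93 1D A0 B1 BB.

4B DE 6D 93 1D A0 B1 BB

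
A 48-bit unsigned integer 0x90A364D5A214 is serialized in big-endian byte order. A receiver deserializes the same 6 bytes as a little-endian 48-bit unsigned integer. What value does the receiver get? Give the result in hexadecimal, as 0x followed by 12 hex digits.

Stored big-endian, the bytes at ascending addresses are 90 A3 64 D5 A2 14.
Read back as little-endian, the first byte is least significant, giving 0x14A2D564A390.

0x14A2D564A390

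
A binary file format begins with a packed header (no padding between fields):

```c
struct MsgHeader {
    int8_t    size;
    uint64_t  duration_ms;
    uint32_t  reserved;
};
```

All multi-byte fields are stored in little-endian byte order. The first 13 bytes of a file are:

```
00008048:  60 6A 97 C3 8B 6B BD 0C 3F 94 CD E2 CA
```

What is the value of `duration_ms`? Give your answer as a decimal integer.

`duration_ms` follows `size` (1 byte), so it starts at byte offset 1 and occupies 8 bytes.
Bytes at offsets 1..8: 6A 97 C3 8B 6B BD 0C 3F.
In little-endian order the low byte comes first in memory.
Reassemble most-significant byte first: 3F 0C BD 6B 8B C3 97 6A → 0x3F0CBD6B8BC3976A.
0x3F0CBD6B8BC3976A = 4543214393713989482.

4543214393713989482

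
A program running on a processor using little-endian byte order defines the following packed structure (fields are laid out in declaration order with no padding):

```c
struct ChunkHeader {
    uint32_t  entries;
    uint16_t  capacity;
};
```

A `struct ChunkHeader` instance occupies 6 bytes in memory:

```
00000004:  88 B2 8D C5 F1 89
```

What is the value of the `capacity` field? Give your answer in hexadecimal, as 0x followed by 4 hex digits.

`capacity` follows `entries` (4 bytes), so it starts at byte offset 4 and occupies 2 bytes.
Bytes at offsets 4..5: F1 89.
Little-endian: lowest address holds the least-significant byte.
Reassemble most-significant byte first: 89 F1 → 0x89F1.

0x89F1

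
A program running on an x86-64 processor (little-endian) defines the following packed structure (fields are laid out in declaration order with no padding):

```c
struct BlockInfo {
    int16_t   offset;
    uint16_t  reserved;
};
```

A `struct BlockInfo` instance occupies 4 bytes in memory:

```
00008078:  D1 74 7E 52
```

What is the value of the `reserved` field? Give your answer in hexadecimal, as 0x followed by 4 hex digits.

0x527E

`reserved` follows `offset` (2 bytes), so it starts at byte offset 2 and occupies 2 bytes.
Bytes at offsets 2..3: 7E 52.
Little-endian: lowest address holds the least-significant byte.
Reassemble most-significant byte first: 52 7E → 0x527E.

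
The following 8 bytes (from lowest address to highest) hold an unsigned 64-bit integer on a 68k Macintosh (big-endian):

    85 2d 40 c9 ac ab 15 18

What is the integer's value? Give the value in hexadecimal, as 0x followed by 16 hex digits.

0x852D40C9ACAB1518

In big-endian order the high byte comes first in memory.
The bytes are already most-significant first: 0x852D40C9ACAB1518.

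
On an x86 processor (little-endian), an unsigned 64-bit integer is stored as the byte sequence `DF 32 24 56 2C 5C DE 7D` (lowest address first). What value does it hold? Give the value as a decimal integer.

Little-endian: lowest address holds the least-significant byte.
Reassemble most-significant byte first: 7D DE 5C 2C 56 24 32 DF → 0x7DDE5C2C562432DF.
0x7DDE5C2C562432DF = 9069788045064286943.

9069788045064286943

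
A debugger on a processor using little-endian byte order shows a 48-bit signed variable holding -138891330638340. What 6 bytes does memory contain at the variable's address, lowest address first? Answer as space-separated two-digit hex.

FC 2D 93 D7 AD 81

Two's complement of -138891330638340 in 48 bits: 138891330638340 = 0x7E52286CD204; invert → 0x81ADD7932DFB; add 1 → 0x81ADD7932DFC.
Split into bytes (most-significant first): 81 AD D7 93 2D FC.
In little-endian order the low byte comes first in memory.
So at ascending addresses the bytes are FC 2D 93 D7 AD 81.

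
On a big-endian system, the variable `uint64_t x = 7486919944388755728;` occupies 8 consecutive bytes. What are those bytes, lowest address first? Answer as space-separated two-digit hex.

7486919944388755728 in hexadecimal, padded to 64 bits, is 0x67E6E205A3144110.
Split into bytes (most-significant first): 67 E6 E2 05 A3 14 41 10.
In big-endian order the high byte comes first in memory.
So the memory order matches the most-significant-first order: 67 E6 E2 05 A3 14 41 10.

67 E6 E2 05 A3 14 41 10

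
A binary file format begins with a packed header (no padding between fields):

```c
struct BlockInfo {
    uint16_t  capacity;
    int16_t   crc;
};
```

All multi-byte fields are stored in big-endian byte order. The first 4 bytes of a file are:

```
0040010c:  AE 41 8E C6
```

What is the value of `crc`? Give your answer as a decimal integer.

-28986

`crc` follows `capacity` (2 bytes), so it starts at byte offset 2 and occupies 2 bytes.
Bytes at offsets 2..3: 8E C6.
In big-endian order the high byte comes first in memory.
The bytes are already most-significant first: 0x8EC6.
Top bit is set, so as a signed 16-bit value this is 0x8EC6 − 2^16 = -28986.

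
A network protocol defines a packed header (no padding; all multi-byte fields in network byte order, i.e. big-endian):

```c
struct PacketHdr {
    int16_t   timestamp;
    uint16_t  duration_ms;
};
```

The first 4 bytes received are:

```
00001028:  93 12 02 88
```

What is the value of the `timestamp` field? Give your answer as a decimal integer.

-27886

`timestamp` is the first field, at byte offset 0, occupying 2 bytes.
Bytes at offsets 0..1: 93 12.
Big-endian: lowest address holds the most-significant byte.
The bytes are already most-significant first: 0x9312.
Top bit is set, so as a signed 16-bit value this is 0x9312 − 2^16 = -27886.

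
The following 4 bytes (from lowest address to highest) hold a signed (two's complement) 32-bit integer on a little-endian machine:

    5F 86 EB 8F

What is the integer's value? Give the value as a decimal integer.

-1880390049

Little-endian: lowest address holds the least-significant byte.
Reassemble most-significant byte first: 8F EB 86 5F → 0x8FEB865F.
Top bit is set, so as a signed 32-bit value this is 0x8FEB865F − 2^32 = -1880390049.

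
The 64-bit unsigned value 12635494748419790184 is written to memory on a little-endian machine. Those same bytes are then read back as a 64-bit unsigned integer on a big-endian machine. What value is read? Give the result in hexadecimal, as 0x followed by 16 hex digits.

0x6815E028874B5AAF

12635494748419790184 in 64-bit hexadecimal is 0xAF5A4B8728E01568.
Stored little-endian, the bytes at ascending addresses are 68 15 E0 28 87 4B 5A AF.
Read back as big-endian, the last byte is least significant, giving 0x6815E028874B5AAF.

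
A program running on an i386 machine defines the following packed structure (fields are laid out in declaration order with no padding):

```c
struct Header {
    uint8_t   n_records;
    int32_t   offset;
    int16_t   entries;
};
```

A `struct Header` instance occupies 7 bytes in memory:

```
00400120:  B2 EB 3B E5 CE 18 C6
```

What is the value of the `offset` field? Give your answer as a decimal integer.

`offset` follows `n_records` (1 byte), so it starts at byte offset 1 and occupies 4 bytes.
Bytes at offsets 1..4: EB 3B E5 CE.
Little-endian stores the least-significant byte at the lowest address.
Reassemble most-significant byte first: CE E5 3B EB → 0xCEE53BEB.
Top bit is set, so as a signed 32-bit value this is 0xCEE53BEB − 2^32 = -823837717.

-823837717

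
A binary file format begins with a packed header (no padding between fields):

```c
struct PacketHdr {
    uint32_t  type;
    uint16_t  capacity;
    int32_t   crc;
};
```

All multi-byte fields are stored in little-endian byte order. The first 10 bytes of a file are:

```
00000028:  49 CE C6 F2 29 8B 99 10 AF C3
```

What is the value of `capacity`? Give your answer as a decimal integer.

35625

`capacity` follows `type` (4 bytes), so it starts at byte offset 4 and occupies 2 bytes.
Bytes at offsets 4..5: 29 8B.
Little-endian: lowest address holds the least-significant byte.
Reassemble most-significant byte first: 8B 29 → 0x8B29.
0x8B29 = 35625.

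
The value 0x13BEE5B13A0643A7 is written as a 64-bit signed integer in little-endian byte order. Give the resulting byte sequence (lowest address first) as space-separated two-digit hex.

A7 43 06 3A B1 E5 BE 13

Split into bytes (most-significant first): 13 BE E5 B1 3A 06 43 A7.
Little-endian: lowest address holds the least-significant byte.
So at ascending addresses the bytes are A7 43 06 3A B1 E5 BE 13.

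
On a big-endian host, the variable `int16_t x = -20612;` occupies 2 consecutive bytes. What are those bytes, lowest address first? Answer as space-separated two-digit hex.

Two's complement of -20612 in 16 bits: 20612 = 0x5084; invert → 0xAF7B; add 1 → 0xAF7C.
Split into bytes (most-significant first): AF 7C.
In big-endian order the high byte comes first in memory.
So the memory order matches the most-significant-first order: AF 7C.

AF 7C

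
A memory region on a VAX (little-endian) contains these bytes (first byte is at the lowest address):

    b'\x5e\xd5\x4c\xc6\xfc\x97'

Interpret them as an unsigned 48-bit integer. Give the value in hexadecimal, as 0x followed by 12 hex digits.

0x97FCC64CD55E

Little-endian stores the least-significant byte at the lowest address.
Reassemble most-significant byte first: 97 FC C6 4C D5 5E → 0x97FCC64CD55E.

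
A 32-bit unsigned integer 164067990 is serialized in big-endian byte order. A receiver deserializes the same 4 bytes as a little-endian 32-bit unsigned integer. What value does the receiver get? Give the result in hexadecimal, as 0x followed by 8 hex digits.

164067990 in 32-bit hexadecimal is 0x09C77A96.
Stored big-endian, the bytes at ascending addresses are 09 C7 7A 96.
Read back as little-endian, the first byte is least significant, giving 0x967AC709.

0x967AC709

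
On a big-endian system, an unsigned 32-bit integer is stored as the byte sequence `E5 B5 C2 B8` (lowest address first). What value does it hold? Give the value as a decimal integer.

3853894328

Big-endian: lowest address holds the most-significant byte.
The bytes are already most-significant first: 0xE5B5C2B8.
0xE5B5C2B8 = 3853894328.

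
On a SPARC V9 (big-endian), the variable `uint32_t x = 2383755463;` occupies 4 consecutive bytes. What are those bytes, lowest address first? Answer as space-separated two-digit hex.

8E 15 38 C7

2383755463 in hexadecimal, padded to 32 bits, is 0x8E1538C7.
Split into bytes (most-significant first): 8E 15 38 C7.
Big-endian: lowest address holds the most-significant byte.
So the memory order matches the most-significant-first order: 8E 15 38 C7.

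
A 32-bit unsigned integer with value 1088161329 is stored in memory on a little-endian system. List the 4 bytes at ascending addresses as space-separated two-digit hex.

31 06 DC 40

1088161329 in hexadecimal, padded to 32 bits, is 0x40DC0631.
Split into bytes (most-significant first): 40 DC 06 31.
In little-endian order the low byte comes first in memory.
So at ascending addresses the bytes are 31 06 DC 40.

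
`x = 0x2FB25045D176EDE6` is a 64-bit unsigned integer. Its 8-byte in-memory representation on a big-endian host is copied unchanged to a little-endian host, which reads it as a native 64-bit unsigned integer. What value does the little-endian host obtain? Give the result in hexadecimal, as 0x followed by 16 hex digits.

Stored big-endian, the bytes at ascending addresses are 2F B2 50 45 D1 76 ED E6.
Read back as little-endian, the first byte is least significant, giving 0xE6ED76D14550B22F.

0xE6ED76D14550B22F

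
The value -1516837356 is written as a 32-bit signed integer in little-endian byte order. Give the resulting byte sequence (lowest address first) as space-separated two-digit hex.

14 E6 96 A5

Two's complement of -1516837356 in 32 bits: 1516837356 = 0x5A6919EC; invert → 0xA596E613; add 1 → 0xA596E614.
Split into bytes (most-significant first): A5 96 E6 14.
Little-endian stores the least-significant byte at the lowest address.
So at ascending addresses the bytes are 14 E6 96 A5.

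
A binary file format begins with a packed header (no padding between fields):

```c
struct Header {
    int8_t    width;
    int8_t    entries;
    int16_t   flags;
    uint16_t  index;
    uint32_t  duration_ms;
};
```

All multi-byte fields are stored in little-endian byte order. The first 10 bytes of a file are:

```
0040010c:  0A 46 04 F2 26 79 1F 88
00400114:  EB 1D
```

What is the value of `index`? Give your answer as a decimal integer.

31014

`index` follows `width` (1 B), `entries` (1 B), `flags` (2 B), so it starts at offset 1 + 1 + 2 = 4 and occupies 2 bytes.
Bytes at offsets 4..5: 26 79.
Little-endian stores the least-significant byte at the lowest address.
Reassemble most-significant byte first: 79 26 → 0x7926.
0x7926 = 31014.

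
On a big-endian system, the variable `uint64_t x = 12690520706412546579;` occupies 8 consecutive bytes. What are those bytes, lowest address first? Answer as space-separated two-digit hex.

B0 1D C9 58 60 75 8A 13

12690520706412546579 in hexadecimal, padded to 64 bits, is 0xB01DC95860758A13.
Split into bytes (most-significant first): B0 1D C9 58 60 75 8A 13.
Big-endian stores the most-significant byte at the lowest address.
So the memory order matches the most-significant-first order: B0 1D C9 58 60 75 8A 13.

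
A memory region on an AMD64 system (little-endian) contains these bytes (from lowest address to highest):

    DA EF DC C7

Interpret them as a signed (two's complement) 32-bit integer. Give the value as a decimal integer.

-941821990

In little-endian order the low byte comes first in memory.
Reassemble most-significant byte first: C7 DC EF DA → 0xC7DCEFDA.
Top bit is set, so as a signed 32-bit value this is 0xC7DCEFDA − 2^32 = -941821990.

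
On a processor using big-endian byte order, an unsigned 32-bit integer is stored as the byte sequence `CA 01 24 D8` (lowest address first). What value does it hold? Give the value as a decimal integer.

3389072600

Big-endian: lowest address holds the most-significant byte.
The bytes are already most-significant first: 0xCA0124D8.
0xCA0124D8 = 3389072600.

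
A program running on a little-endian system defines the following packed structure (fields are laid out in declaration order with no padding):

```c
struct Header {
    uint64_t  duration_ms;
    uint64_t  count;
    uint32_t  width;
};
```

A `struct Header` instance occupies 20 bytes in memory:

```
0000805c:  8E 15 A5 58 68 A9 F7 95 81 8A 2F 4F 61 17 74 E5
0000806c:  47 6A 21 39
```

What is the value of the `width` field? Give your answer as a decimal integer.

`width` follows `duration_ms` (8 B), `count` (8 B), so it starts at offset 8 + 8 = 16 and occupies 4 bytes.
Bytes at offsets 16..19: 47 6A 21 39.
Little-endian stores the least-significant byte at the lowest address.
Reassemble most-significant byte first: 39 21 6A 47 → 0x39216A47.
0x39216A47 = 958491207.

958491207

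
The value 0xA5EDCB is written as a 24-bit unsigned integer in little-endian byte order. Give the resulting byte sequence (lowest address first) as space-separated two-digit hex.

CB ED A5

Split into bytes (most-significant first): A5 ED CB.
Little-endian: lowest address holds the least-significant byte.
So at ascending addresses the bytes are CB ED A5.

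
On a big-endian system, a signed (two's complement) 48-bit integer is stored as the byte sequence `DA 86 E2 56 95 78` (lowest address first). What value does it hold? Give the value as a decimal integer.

-41202118912648

In big-endian order the high byte comes first in memory.
The bytes are already most-significant first: 0xDA86E2569578.
Top bit is set, so as a signed 48-bit value this is 0xDA86E2569578 − 2^48 = -41202118912648.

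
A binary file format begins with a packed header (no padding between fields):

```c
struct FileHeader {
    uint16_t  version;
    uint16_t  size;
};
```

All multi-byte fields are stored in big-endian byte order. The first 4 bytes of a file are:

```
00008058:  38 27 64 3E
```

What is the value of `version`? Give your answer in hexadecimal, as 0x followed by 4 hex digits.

`version` is the first field, at byte offset 0, occupying 2 bytes.
Bytes at offsets 0..1: 38 27.
Big-endian stores the most-significant byte at the lowest address.
The bytes are already most-significant first: 0x3827.

0x3827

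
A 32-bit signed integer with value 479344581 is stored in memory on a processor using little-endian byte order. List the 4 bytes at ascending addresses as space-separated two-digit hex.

479344581 in hexadecimal, padded to 32 bits, is 0x1C9237C5.
Split into bytes (most-significant first): 1C 92 37 C5.
In little-endian order the low byte comes first in memory.
So at ascending addresses the bytes are C5 37 92 1C.

C5 37 92 1C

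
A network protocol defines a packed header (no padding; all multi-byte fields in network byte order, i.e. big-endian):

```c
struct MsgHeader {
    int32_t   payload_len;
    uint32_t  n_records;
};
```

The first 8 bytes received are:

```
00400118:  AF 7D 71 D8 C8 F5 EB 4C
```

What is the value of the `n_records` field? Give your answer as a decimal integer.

`n_records` follows `payload_len` (4 bytes), so it starts at byte offset 4 and occupies 4 bytes.
Bytes at offsets 4..7: C8 F5 EB 4C.
Big-endian stores the most-significant byte at the lowest address.
The bytes are already most-significant first: 0xC8F5EB4C.
0xC8F5EB4C = 3371559756.

3371559756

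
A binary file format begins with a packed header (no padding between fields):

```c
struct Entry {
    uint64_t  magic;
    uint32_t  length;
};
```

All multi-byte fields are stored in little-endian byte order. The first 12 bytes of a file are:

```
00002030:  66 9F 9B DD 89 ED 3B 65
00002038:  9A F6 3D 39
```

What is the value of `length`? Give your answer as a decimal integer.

`length` follows `magic` (8 bytes), so it starts at byte offset 8 and occupies 4 bytes.
Bytes at offsets 8..11: 9A F6 3D 39.
In little-endian order the low byte comes first in memory.
Reassemble most-significant byte first: 39 3D F6 9A → 0x393DF69A.
0x393DF69A = 960362138.

960362138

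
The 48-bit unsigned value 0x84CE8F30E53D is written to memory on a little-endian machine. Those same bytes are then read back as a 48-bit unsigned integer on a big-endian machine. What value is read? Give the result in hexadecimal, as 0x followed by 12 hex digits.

0x3DE5308FCE84

Stored little-endian, the bytes at ascending addresses are 3D E5 30 8F CE 84.
Read back as big-endian, the last byte is least significant, giving 0x3DE5308FCE84.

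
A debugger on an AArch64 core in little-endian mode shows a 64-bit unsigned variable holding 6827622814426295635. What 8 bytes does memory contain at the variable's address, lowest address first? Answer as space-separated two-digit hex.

53 6D 3B 82 C6 96 C0 5E

6827622814426295635 in hexadecimal, padded to 64 bits, is 0x5EC096C6823B6D53.
Split into bytes (most-significant first): 5E C0 96 C6 82 3B 6D 53.
Little-endian stores the least-significant byte at the lowest address.
So at ascending addresses the bytes are 53 6D 3B 82 C6 96 C0 5E.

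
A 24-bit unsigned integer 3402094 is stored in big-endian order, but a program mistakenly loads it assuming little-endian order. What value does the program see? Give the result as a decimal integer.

3402094 in 24-bit hexadecimal is 0x33E96E.
Stored big-endian, the bytes at ascending addresses are 33 E9 6E.
Read back as little-endian, the first byte is least significant, giving 0x6EE933.
0x6EE933 = 7268659.

7268659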